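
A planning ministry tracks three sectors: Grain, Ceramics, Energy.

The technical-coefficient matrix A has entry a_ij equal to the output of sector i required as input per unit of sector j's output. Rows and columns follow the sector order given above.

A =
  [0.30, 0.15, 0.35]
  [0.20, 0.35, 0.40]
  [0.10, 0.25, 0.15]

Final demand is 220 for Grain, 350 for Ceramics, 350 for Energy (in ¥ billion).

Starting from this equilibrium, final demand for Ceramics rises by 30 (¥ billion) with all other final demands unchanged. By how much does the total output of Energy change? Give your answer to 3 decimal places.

I − A =
  [   0.70    -0.15    -0.35]
  [  -0.20     0.65    -0.40]
  [  -0.10    -0.25     0.85]
Cofactors of I−A, C_ij = (−1)^(i+j)·(minor ij) (rows/columns in the sector order above):
  C_11 = (0.65)(0.85) − (-0.40)(-0.25) = 0.4525
  C_12 = −[(-0.20)(0.85) − (-0.40)(-0.10)] = 0.2100
  C_13 = (-0.20)(-0.25) − (0.65)(-0.10) = 0.1150
  C_21 = −[(-0.15)(0.85) − (-0.35)(-0.25)] = 0.2150
  C_22 = (0.70)(0.85) − (-0.35)(-0.10) = 0.5600
  C_23 = −[(0.70)(-0.25) − (-0.15)(-0.10)] = 0.1900
  C_31 = (-0.15)(-0.40) − (-0.35)(0.65) = 0.2875
  C_32 = −[(0.70)(-0.40) − (-0.35)(-0.20)] = 0.3500
  C_33 = (0.70)(0.65) − (-0.15)(-0.20) = 0.4250
det(I−A) = Σ_j (I−A)_1j·C_1j = (0.70)(0.4525) + (-0.15)(0.2100) + (-0.35)(0.1150) = 0.2450
adj(I−A) = Cᵀ =
  [ 0.4525   0.2150   0.2875]
  [ 0.2100   0.5600   0.3500]
  [ 0.1150   0.1900   0.4250]
(I − A)⁻¹ = adj(I−A) / det(I−A) ≈
  [   1.8469     0.8776     1.1735]
  [   0.8571     2.2857     1.4286]
  [   0.4694     0.7755     1.7347]
Δx = (I − A)⁻¹ Δd with Δd having +30 in the Ceramics component and 0 elsewhere.
So Δx_E = L_EC · (+30), where L_EC = adj(I−A)_EC / det(I−A) = 0.1900 / 0.2450.
Δx_E = 0.1900 × (+30) / 0.2450 = 5.70 / 0.2450 ≈ 23.265.

Δx_E = 23.265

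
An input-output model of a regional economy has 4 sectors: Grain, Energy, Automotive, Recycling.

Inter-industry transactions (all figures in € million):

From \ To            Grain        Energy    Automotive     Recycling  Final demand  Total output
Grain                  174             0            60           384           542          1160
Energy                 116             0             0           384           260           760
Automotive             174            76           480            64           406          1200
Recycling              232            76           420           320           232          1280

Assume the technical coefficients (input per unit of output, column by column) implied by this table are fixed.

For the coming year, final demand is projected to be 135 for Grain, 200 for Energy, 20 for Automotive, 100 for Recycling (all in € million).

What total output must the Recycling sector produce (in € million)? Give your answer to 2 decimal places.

x_4 = 344.19

Technical coefficients a_ij = z_ij / X_j:
  a_11 = 174/1160 = 0.15, a_21 = 116/1160 = 0.10, a_31 = 174/1160 = 0.15, a_41 = 232/1160 = 0.20
  a_12 = 0/760 = 0.00, a_22 = 0/760 = 0.00, a_32 = 76/760 = 0.10, a_42 = 76/760 = 0.10
  a_13 = 60/1200 = 0.05, a_23 = 0/1200 = 0.00, a_33 = 480/1200 = 0.40, a_43 = 420/1200 = 0.35
  a_14 = 384/1280 = 0.30, a_24 = 384/1280 = 0.30, a_34 = 64/1280 = 0.05, a_44 = 320/1280 = 0.25
I − A =
  [   0.85     0.00    -0.05    -0.30]
  [  -0.10     1.00     0.00    -0.30]
  [  -0.15    -0.10     0.60    -0.05]
  [  -0.20    -0.10    -0.35     0.75]
Compute the cofactors C_ij = (−1)^(i+j)·(3×3 minor ij) of I−A; the adjugate is their transpose:
adj(I−A) = Cᵀ =
  [ 0.40400   0.03250   0.14100   0.18400]
  [ 0.09500   0.30975   0.10650   0.16900]
  [ 0.13200   0.06650   0.54900   0.11600]
  [ 0.18200   0.08100   0.30800   0.50200]
det(I−A) = Σ_j (I−A)_1j·C_1j = (0.85)(0.40400) + (0.00)(0.09500) + (-0.05)(0.13200) + (-0.30)(0.18200) = 0.2822
(I − A)⁻¹ = adj(I−A) / det(I−A) ≈
  [   1.4316     0.1152     0.4996     0.6520]
  [   0.3366     1.0976     0.3774     0.5989]
  [   0.4678     0.2356     1.9454     0.4111]
  [   0.6449     0.2870     1.0914     1.7789]
x = (I − A)⁻¹ d = adj(I−A)·d / det(I−A), with det(I−A) = 0.2822:
  x_1 = (0.40400·135 + 0.03250·200 + 0.14100·20 + 0.18400·100) / 0.2822 = 82.26 / 0.2822 ≈ 291.50
  x_2 = (0.09500·135 + 0.30975·200 + 0.10650·20 + 0.16900·100) / 0.2822 = 93.805 / 0.2822 ≈ 332.41
  x_3 = (0.13200·135 + 0.06650·200 + 0.54900·20 + 0.11600·100) / 0.2822 = 53.70 / 0.2822 ≈ 190.29
  x_4 = (0.18200·135 + 0.08100·200 + 0.30800·20 + 0.50200·100) / 0.2822 = 97.13 / 0.2822 ≈ 344.19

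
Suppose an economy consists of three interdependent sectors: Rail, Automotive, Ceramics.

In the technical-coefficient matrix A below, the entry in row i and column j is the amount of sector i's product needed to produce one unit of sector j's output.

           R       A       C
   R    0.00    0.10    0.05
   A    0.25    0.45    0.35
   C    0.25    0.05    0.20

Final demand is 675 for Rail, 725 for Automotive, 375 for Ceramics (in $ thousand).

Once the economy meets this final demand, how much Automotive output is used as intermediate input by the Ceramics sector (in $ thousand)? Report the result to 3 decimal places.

I − A =
  [   1.00    -0.10    -0.05]
  [  -0.25     0.55    -0.35]
  [  -0.25    -0.05     0.80]
Cofactors of I−A, C_ij = (−1)^(i+j)·(minor ij) (rows/columns in the sector order above):
  C_11 = (0.55)(0.80) − (-0.35)(-0.05) = 0.4225
  C_12 = −[(-0.25)(0.80) − (-0.35)(-0.25)] = 0.2875
  C_13 = (-0.25)(-0.05) − (0.55)(-0.25) = 0.1500
  C_21 = −[(-0.10)(0.80) − (-0.05)(-0.05)] = 0.0825
  C_22 = (1.00)(0.80) − (-0.05)(-0.25) = 0.7875
  C_23 = −[(1.00)(-0.05) − (-0.10)(-0.25)] = 0.0750
  C_31 = (-0.10)(-0.35) − (-0.05)(0.55) = 0.0625
  C_32 = −[(1.00)(-0.35) − (-0.05)(-0.25)] = 0.3625
  C_33 = (1.00)(0.55) − (-0.10)(-0.25) = 0.5250
det(I−A) = Σ_j (I−A)_1j·C_1j = (1.00)(0.4225) + (-0.10)(0.2875) + (-0.05)(0.1500) = 0.38625
adj(I−A) = Cᵀ =
  [ 0.4225   0.0825   0.0625]
  [ 0.2875   0.7875   0.3625]
  [ 0.1500   0.0750   0.5250]
(I − A)⁻¹ = adj(I−A) / det(I−A) ≈
  [   1.0939     0.2136     0.1618]
  [   0.7443     2.0388     0.9385]
  [   0.3883     0.1942     1.3592]
First solve x = (I − A)⁻¹ d = adj(I−A)·d / det(I−A); in particular x_C = (0.1500·675 + 0.0750·725 + 0.5250·375) / 0.38625 = 352.50 / 0.38625 ≈ 912.62136.
Intermediate flow from A to C: z_AC = a_AC · x_C = 0.35 × 352.50 / 0.38625 = 123.375 / 0.38625 ≈ 319.417.

z_AC = 319.417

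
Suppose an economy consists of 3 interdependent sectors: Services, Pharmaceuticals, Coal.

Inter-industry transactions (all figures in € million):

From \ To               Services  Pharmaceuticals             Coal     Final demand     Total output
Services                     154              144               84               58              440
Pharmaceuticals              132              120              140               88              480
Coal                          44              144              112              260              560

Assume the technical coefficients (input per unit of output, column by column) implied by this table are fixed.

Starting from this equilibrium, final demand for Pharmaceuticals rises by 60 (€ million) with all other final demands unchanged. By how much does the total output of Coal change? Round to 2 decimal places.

Technical coefficients a_ij = z_ij / X_j:
  a_SS = 154/440 = 0.35, a_PS = 132/440 = 0.30, a_CS = 44/440 = 0.10
  a_SP = 144/480 = 0.30, a_PP = 120/480 = 0.25, a_CP = 144/480 = 0.30
  a_SC = 84/560 = 0.15, a_PC = 140/560 = 0.25, a_CC = 112/560 = 0.20
I − A =
  [   0.65    -0.30    -0.15]
  [  -0.30     0.75    -0.25]
  [  -0.10    -0.30     0.80]
Cofactors of I−A, C_ij = (−1)^(i+j)·(minor ij) (rows/columns in the sector order above):
  C_11 = (0.75)(0.80) − (-0.25)(-0.30) = 0.5250
  C_12 = −[(-0.30)(0.80) − (-0.25)(-0.10)] = 0.2650
  C_13 = (-0.30)(-0.30) − (0.75)(-0.10) = 0.1650
  C_21 = −[(-0.30)(0.80) − (-0.15)(-0.30)] = 0.2850
  C_22 = (0.65)(0.80) − (-0.15)(-0.10) = 0.5050
  C_23 = −[(0.65)(-0.30) − (-0.30)(-0.10)] = 0.2250
  C_31 = (-0.30)(-0.25) − (-0.15)(0.75) = 0.1875
  C_32 = −[(0.65)(-0.25) − (-0.15)(-0.30)] = 0.2075
  C_33 = (0.65)(0.75) − (-0.30)(-0.30) = 0.3975
det(I−A) = Σ_j (I−A)_1j·C_1j = (0.65)(0.5250) + (-0.30)(0.2650) + (-0.15)(0.1650) = 0.2370
adj(I−A) = Cᵀ =
  [ 0.5250   0.2850   0.1875]
  [ 0.2650   0.5050   0.2075]
  [ 0.1650   0.2250   0.3975]
(I − A)⁻¹ = adj(I−A) / det(I−A) ≈
  [   2.2152     1.2025     0.7911]
  [   1.1181     2.1308     0.8755]
  [   0.6962     0.9494     1.6772]
Δx = (I − A)⁻¹ Δd with Δd having +60 in the Pharmaceuticals component and 0 elsewhere.
So Δx_C = L_CP · (+60), where L_CP = adj(I−A)_CP / det(I−A) = 0.2250 / 0.2370.
Δx_C = 0.2250 × (+60) / 0.2370 = 13.50 / 0.2370 ≈ 56.96.

Δx_C = 56.96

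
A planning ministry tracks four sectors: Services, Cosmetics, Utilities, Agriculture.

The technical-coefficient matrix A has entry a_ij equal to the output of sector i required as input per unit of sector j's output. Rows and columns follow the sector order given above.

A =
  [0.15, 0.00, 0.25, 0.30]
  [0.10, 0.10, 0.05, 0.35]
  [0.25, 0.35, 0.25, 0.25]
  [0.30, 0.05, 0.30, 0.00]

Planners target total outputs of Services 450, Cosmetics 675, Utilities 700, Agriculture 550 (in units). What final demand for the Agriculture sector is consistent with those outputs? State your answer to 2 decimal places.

I − A =
  [   0.85     0.00    -0.25    -0.30]
  [  -0.10     0.90    -0.05    -0.35]
  [  -0.25    -0.35     0.75    -0.25]
  [  -0.30    -0.05    -0.30     1.00]
d = (I − A) x:
  d_1 = (+0.85)·450 + (+0.00)·675 + (-0.25)·700 + (-0.30)·550 = 42.50
  d_2 = (-0.10)·450 + (+0.90)·675 + (-0.05)·700 + (-0.35)·550 = 335.00
  d_3 = (-0.25)·450 + (-0.35)·675 + (+0.75)·700 + (-0.25)·550 = 38.75
  d_4 = (-0.30)·450 + (-0.05)·675 + (-0.30)·700 + (+1.00)·550 = 171.25

d_4 = 171.25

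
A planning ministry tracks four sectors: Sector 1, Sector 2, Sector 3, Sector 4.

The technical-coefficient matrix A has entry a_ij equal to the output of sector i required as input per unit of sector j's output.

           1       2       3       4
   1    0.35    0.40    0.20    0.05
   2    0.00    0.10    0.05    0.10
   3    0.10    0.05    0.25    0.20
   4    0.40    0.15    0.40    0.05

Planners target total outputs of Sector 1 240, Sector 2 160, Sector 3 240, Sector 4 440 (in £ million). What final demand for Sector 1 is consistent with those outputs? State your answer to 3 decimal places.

I − A =
  [   0.65    -0.40    -0.20    -0.05]
  [   0.00     0.90    -0.05    -0.10]
  [  -0.10    -0.05     0.75    -0.20]
  [  -0.40    -0.15    -0.40     0.95]
d = (I − A) x:
  d_1 = (+0.65)·240 + (-0.40)·160 + (-0.20)·240 + (-0.05)·440 = 22.000
  d_2 = (+0.00)·240 + (+0.90)·160 + (-0.05)·240 + (-0.10)·440 = 88.000
  d_3 = (-0.10)·240 + (-0.05)·160 + (+0.75)·240 + (-0.20)·440 = 60.000
  d_4 = (-0.40)·240 + (-0.15)·160 + (-0.40)·240 + (+0.95)·440 = 202.000

d_1 = 22.000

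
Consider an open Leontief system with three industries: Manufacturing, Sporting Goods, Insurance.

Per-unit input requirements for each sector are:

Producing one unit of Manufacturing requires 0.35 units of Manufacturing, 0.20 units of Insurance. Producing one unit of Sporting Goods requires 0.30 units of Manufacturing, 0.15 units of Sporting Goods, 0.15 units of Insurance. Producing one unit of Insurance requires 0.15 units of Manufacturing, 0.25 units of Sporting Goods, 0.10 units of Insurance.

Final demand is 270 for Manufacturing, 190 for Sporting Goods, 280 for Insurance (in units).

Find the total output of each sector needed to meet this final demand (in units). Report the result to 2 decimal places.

x_1 = 713.96, x_2 = 380.34, x_3 = 533.16

I − A =
  [   0.65    -0.30    -0.15]
  [   0.00     0.85    -0.25]
  [  -0.20    -0.15     0.90]
Cofactors of I−A, C_ij = (−1)^(i+j)·(minor ij) (rows/columns in the sector order above):
  C_11 = (0.85)(0.90) − (-0.25)(-0.15) = 0.7275
  C_12 = −[(0.00)(0.90) − (-0.25)(-0.20)] = 0.0500
  C_13 = (0.00)(-0.15) − (0.85)(-0.20) = 0.1700
  C_21 = −[(-0.30)(0.90) − (-0.15)(-0.15)] = 0.2925
  C_22 = (0.65)(0.90) − (-0.15)(-0.20) = 0.5550
  C_23 = −[(0.65)(-0.15) − (-0.30)(-0.20)] = 0.1575
  C_31 = (-0.30)(-0.25) − (-0.15)(0.85) = 0.2025
  C_32 = −[(0.65)(-0.25) − (-0.15)(0.00)] = 0.1625
  C_33 = (0.65)(0.85) − (-0.30)(0.00) = 0.5525
det(I−A) = Σ_j (I−A)_1j·C_1j = (0.65)(0.7275) + (-0.30)(0.0500) + (-0.15)(0.1700) = 0.432375
adj(I−A) = Cᵀ =
  [ 0.7275   0.2925   0.2025]
  [ 0.0500   0.5550   0.1625]
  [ 0.1700   0.1575   0.5525]
(I − A)⁻¹ = adj(I−A) / det(I−A) ≈
  [   1.6826     0.6765     0.4683]
  [   0.1156     1.2836     0.3758]
  [   0.3932     0.3643     1.2778]
x = (I − A)⁻¹ d = adj(I−A)·d / det(I−A), with det(I−A) = 0.432375:
  x_1 = (0.7275·270 + 0.2925·190 + 0.2025·280) / 0.432375 = 308.70 / 0.432375 ≈ 713.96
  x_2 = (0.0500·270 + 0.5550·190 + 0.1625·280) / 0.432375 = 164.45 / 0.432375 ≈ 380.34
  x_3 = (0.1700·270 + 0.1575·190 + 0.5525·280) / 0.432375 = 230.525 / 0.432375 ≈ 533.16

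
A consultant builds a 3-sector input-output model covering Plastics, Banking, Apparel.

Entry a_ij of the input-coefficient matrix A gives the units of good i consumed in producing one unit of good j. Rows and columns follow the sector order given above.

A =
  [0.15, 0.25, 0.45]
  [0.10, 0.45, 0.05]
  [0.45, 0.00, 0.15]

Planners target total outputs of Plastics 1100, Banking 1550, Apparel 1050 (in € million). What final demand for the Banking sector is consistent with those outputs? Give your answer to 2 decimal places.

I − A =
  [   0.85    -0.25    -0.45]
  [  -0.10     0.55    -0.05]
  [  -0.45     0.00     0.85]
d = (I − A) x:
  d_P = (+0.85)·1100 + (-0.25)·1550 + (-0.45)·1050 = 75.00
  d_B = (-0.10)·1100 + (+0.55)·1550 + (-0.05)·1050 = 690.00
  d_A = (-0.45)·1100 + (+0.00)·1550 + (+0.85)·1050 = 397.50

d_B = 690.00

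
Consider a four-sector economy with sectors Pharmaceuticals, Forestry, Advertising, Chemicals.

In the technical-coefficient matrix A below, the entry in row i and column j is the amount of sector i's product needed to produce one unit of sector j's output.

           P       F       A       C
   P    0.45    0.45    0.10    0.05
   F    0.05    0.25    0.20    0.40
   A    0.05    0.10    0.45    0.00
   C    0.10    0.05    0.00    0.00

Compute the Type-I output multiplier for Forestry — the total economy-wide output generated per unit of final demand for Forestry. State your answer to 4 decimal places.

I − A =
  [   0.55    -0.45    -0.10    -0.05]
  [  -0.05     0.75    -0.20    -0.40]
  [  -0.05    -0.10     0.55     0.00]
  [  -0.10    -0.05     0.00     1.00]
Compute the cofactors C_ij = (−1)^(i+j)·(3×3 minor ij) of I−A; the adjugate is their transpose:
adj(I−A) = Cᵀ =
  [ 0.381500   0.258875   0.163500   0.122625]
  [ 0.059500   0.294750   0.118000   0.120875]
  [ 0.045500   0.077125   0.357125   0.033125]
  [ 0.041125   0.040625   0.022250   0.194750]
det(I−A) = Σ_j (I−A)_1j·C_1j = (0.55)(0.381500) + (-0.45)(0.059500) + (-0.10)(0.045500) + (-0.05)(0.041125) = 0.17644375
(I − A)⁻¹ = adj(I−A) / det(I−A) ≈
  [   2.16216     1.46718     0.92664     0.69498]
  [   0.33722     1.67050     0.66877     0.68506]
  [   0.25787     0.43711     2.02402     0.18774]
  [   0.23308     0.23024     0.12610     1.10375]
The output multiplier for sector j is the column-j sum of the Leontief inverse (I − A)⁻¹ = adj(I−A) / det(I−A).
Column F of adj(I−A): (0.258875, 0.294750, 0.077125, 0.040625); det(I−A) = 0.17644375.
m_F = (0.258875 + 0.294750 + 0.077125 + 0.040625) / 0.17644375 = 0.671375 / 0.17644375 ≈ 3.8050.

m_F = 3.8050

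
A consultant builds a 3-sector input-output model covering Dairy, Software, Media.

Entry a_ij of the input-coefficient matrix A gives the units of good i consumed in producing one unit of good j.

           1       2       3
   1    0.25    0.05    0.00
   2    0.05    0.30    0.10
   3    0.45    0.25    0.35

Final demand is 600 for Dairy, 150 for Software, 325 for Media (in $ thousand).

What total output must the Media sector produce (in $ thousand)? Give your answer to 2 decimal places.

I − A =
  [   0.75    -0.05     0.00]
  [  -0.05     0.70    -0.10]
  [  -0.45    -0.25     0.65]
Cofactors of I−A, C_ij = (−1)^(i+j)·(minor ij) (rows/columns in the sector order above):
  C_11 = (0.70)(0.65) − (-0.10)(-0.25) = 0.4300
  C_12 = −[(-0.05)(0.65) − (-0.10)(-0.45)] = 0.0775
  C_13 = (-0.05)(-0.25) − (0.70)(-0.45) = 0.3275
  C_21 = −[(-0.05)(0.65) − (0.00)(-0.25)] = 0.0325
  C_22 = (0.75)(0.65) − (0.00)(-0.45) = 0.4875
  C_23 = −[(0.75)(-0.25) − (-0.05)(-0.45)] = 0.2100
  C_31 = (-0.05)(-0.10) − (0.00)(0.70) = 0.0050
  C_32 = −[(0.75)(-0.10) − (0.00)(-0.05)] = 0.0750
  C_33 = (0.75)(0.70) − (-0.05)(-0.05) = 0.5225
det(I−A) = Σ_j (I−A)_1j·C_1j = (0.75)(0.4300) + (-0.05)(0.0775) + (0.00)(0.3275) = 0.318625
adj(I−A) = Cᵀ =
  [ 0.4300   0.0325   0.0050]
  [ 0.0775   0.4875   0.0750]
  [ 0.3275   0.2100   0.5225]
(I − A)⁻¹ = adj(I−A) / det(I−A) ≈
  [   1.3495     0.1020     0.0157]
  [   0.2432     1.5300     0.2354]
  [   1.0279     0.6591     1.6399]
x = (I − A)⁻¹ d = adj(I−A)·d / det(I−A), with det(I−A) = 0.318625:
  x_1 = (0.4300·600 + 0.0325·150 + 0.0050·325) / 0.318625 = 264.50 / 0.318625 ≈ 830.13
  x_2 = (0.0775·600 + 0.4875·150 + 0.0750·325) / 0.318625 = 144.00 / 0.318625 ≈ 451.94
  x_3 = (0.3275·600 + 0.2100·150 + 0.5225·325) / 0.318625 = 397.8125 / 0.318625 ≈ 1248.53

x_3 = 1248.53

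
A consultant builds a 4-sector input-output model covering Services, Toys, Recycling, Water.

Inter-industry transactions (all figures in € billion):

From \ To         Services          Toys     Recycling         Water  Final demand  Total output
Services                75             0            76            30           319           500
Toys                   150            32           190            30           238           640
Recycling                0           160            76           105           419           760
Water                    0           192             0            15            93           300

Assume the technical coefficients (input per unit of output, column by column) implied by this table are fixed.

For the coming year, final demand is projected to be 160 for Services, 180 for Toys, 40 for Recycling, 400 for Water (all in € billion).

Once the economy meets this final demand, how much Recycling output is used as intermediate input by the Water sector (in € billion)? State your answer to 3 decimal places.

z_34 = 196.546

Technical coefficients a_ij = z_ij / X_j:
  a_11 = 75/500 = 0.15, a_21 = 150/500 = 0.30, a_31 = 0/500 = 0.00, a_41 = 0/500 = 0.00
  a_12 = 0/640 = 0.00, a_22 = 32/640 = 0.05, a_32 = 160/640 = 0.25, a_42 = 192/640 = 0.30
  a_13 = 76/760 = 0.10, a_23 = 190/760 = 0.25, a_33 = 76/760 = 0.10, a_43 = 0/760 = 0.00
  a_14 = 30/300 = 0.10, a_24 = 30/300 = 0.10, a_34 = 105/300 = 0.35, a_44 = 15/300 = 0.05
I − A =
  [   0.85     0.00    -0.10    -0.10]
  [  -0.30     0.95    -0.25    -0.10]
  [   0.00    -0.25     0.90    -0.35]
  [   0.00    -0.30     0.00     0.95]
Compute the cofactors C_ij = (−1)^(i+j)·(3×3 minor ij) of I−A; the adjugate is their transpose:
adj(I−A) = Cᵀ =
  [ 0.699625   0.061250   0.094750   0.115000]
  [ 0.256500   0.726750   0.230375   0.188375]
  [ 0.102750   0.291125   0.732625   0.311375]
  [ 0.081000   0.229500   0.072750   0.666125]
det(I−A) = Σ_j (I−A)_1j·C_1j = (0.85)(0.699625) + (0.00)(0.256500) + (-0.10)(0.102750) + (-0.10)(0.081000) = 0.57630625
(I − A)⁻¹ = adj(I−A) / det(I−A) ≈
  [   1.2140     0.1063     0.1644     0.1995]
  [   0.4451     1.2610     0.3997     0.3269]
  [   0.1783     0.5052     1.2712     0.5403]
  [   0.1406     0.3982     0.1262     1.1559]
First solve x = (I − A)⁻¹ d = adj(I−A)·d / det(I−A); in particular x_4 = (0.081000·160 + 0.229500·180 + 0.072750·40 + 0.666125·400) / 0.57630625 = 323.63 / 0.57630625 ≈ 561.55907.
Intermediate flow from 3 to 4: z_34 = a_34 · x_4 = 0.35 × 323.63 / 0.57630625 = 113.2705 / 0.57630625 ≈ 196.546.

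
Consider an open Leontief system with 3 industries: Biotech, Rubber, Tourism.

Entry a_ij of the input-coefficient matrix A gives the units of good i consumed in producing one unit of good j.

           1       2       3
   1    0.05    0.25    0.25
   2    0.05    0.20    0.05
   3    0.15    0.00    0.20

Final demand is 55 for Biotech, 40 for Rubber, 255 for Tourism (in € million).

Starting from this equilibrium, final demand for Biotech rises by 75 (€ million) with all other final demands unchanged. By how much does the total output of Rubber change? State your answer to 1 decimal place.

Δx_2 = 6.3

I − A =
  [   0.95    -0.25    -0.25]
  [  -0.05     0.80    -0.05]
  [  -0.15     0.00     0.80]
Cofactors of I−A, C_ij = (−1)^(i+j)·(minor ij) (rows/columns in the sector order above):
  C_11 = (0.80)(0.80) − (-0.05)(0.00) = 0.6400
  C_12 = −[(-0.05)(0.80) − (-0.05)(-0.15)] = 0.0475
  C_13 = (-0.05)(0.00) − (0.80)(-0.15) = 0.1200
  C_21 = −[(-0.25)(0.80) − (-0.25)(0.00)] = 0.2000
  C_22 = (0.95)(0.80) − (-0.25)(-0.15) = 0.7225
  C_23 = −[(0.95)(0.00) − (-0.25)(-0.15)] = 0.0375
  C_31 = (-0.25)(-0.05) − (-0.25)(0.80) = 0.2125
  C_32 = −[(0.95)(-0.05) − (-0.25)(-0.05)] = 0.0600
  C_33 = (0.95)(0.80) − (-0.25)(-0.05) = 0.7475
det(I−A) = Σ_j (I−A)_1j·C_1j = (0.95)(0.6400) + (-0.25)(0.0475) + (-0.25)(0.1200) = 0.566125
adj(I−A) = Cᵀ =
  [ 0.6400   0.2000   0.2125]
  [ 0.0475   0.7225   0.0600]
  [ 0.1200   0.0375   0.7475]
(I − A)⁻¹ = adj(I−A) / det(I−A) ≈
  [   1.1305     0.3533     0.3754]
  [   0.0839     1.2762     0.1060]
  [   0.2120     0.0662     1.3204]
Δx = (I − A)⁻¹ Δd with Δd having +75 in the Biotech component and 0 elsewhere.
So Δx_2 = L_21 · (+75), where L_21 = adj(I−A)_21 / det(I−A) = 0.0475 / 0.566125.
Δx_2 = 0.0475 × (+75) / 0.566125 = 3.5625 / 0.566125 ≈ 6.3.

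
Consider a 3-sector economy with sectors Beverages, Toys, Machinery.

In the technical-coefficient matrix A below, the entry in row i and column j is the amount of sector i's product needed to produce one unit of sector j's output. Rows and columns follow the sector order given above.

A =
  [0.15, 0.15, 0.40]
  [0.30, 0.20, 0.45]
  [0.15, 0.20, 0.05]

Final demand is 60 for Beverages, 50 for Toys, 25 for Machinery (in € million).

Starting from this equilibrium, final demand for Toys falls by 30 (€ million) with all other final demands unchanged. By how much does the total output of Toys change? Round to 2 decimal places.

I − A =
  [   0.85    -0.15    -0.40]
  [  -0.30     0.80    -0.45]
  [  -0.15    -0.20     0.95]
Cofactors of I−A, C_ij = (−1)^(i+j)·(minor ij) (rows/columns in the sector order above):
  C_11 = (0.80)(0.95) − (-0.45)(-0.20) = 0.6700
  C_12 = −[(-0.30)(0.95) − (-0.45)(-0.15)] = 0.3525
  C_13 = (-0.30)(-0.20) − (0.80)(-0.15) = 0.1800
  C_21 = −[(-0.15)(0.95) − (-0.40)(-0.20)] = 0.2225
  C_22 = (0.85)(0.95) − (-0.40)(-0.15) = 0.7475
  C_23 = −[(0.85)(-0.20) − (-0.15)(-0.15)] = 0.1925
  C_31 = (-0.15)(-0.45) − (-0.40)(0.80) = 0.3875
  C_32 = −[(0.85)(-0.45) − (-0.40)(-0.30)] = 0.5025
  C_33 = (0.85)(0.80) − (-0.15)(-0.30) = 0.6350
det(I−A) = Σ_j (I−A)_1j·C_1j = (0.85)(0.6700) + (-0.15)(0.3525) + (-0.40)(0.1800) = 0.444625
adj(I−A) = Cᵀ =
  [ 0.6700   0.2225   0.3875]
  [ 0.3525   0.7475   0.5025]
  [ 0.1800   0.1925   0.6350]
(I − A)⁻¹ = adj(I−A) / det(I−A) ≈
  [   1.5069     0.5004     0.8715]
  [   0.7928     1.6812     1.1302]
  [   0.4048     0.4329     1.4282]
Δx = (I − A)⁻¹ Δd with Δd having -30 in the Toys component and 0 elsewhere.
So Δx_2 = L_22 · (-30), where L_22 = adj(I−A)_22 / det(I−A) = 0.7475 / 0.444625.
Δx_2 = 0.7475 × (-30) / 0.444625 = -22.425 / 0.444625 ≈ -50.44.

Δx_2 = -50.44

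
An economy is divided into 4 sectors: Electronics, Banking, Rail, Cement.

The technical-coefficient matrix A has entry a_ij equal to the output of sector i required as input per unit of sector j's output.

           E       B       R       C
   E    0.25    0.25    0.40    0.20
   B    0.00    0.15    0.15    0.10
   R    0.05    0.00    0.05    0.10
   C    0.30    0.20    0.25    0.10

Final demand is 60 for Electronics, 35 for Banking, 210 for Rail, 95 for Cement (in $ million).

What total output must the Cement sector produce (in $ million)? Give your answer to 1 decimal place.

I − A =
  [   0.75    -0.25    -0.40    -0.20]
  [   0.00     0.85    -0.15    -0.10]
  [  -0.05     0.00     0.95    -0.10]
  [  -0.30    -0.20    -0.25     0.90]
Compute the cofactors C_ij = (−1)^(i+j)·(3×3 minor ij) of I−A; the adjugate is their transpose:
adj(I−A) = Cᵀ =
  [ 0.683500   0.253500   0.386500   0.223000]
  [ 0.041000   0.533000   0.123000   0.082000]
  [ 0.062750   0.035750   0.500250   0.073500]
  [ 0.254375   0.212875   0.295125   0.586750]
det(I−A) = Σ_j (I−A)_1j·C_1j = (0.75)(0.683500) + (-0.25)(0.041000) + (-0.40)(0.062750) + (-0.20)(0.254375) = 0.4264
(I − A)⁻¹ = adj(I−A) / det(I−A) ≈
  [   1.6030     0.5945     0.9064     0.5230]
  [   0.0962     1.2500     0.2885     0.1923]
  [   0.1472     0.0838     1.1732     0.1724]
  [   0.5966     0.4992     0.6921     1.3761]
x = (I − A)⁻¹ d = adj(I−A)·d / det(I−A), with det(I−A) = 0.4264:
  x_E = (0.683500·60 + 0.253500·35 + 0.386500·210 + 0.223000·95) / 0.4264 = 152.2325 / 0.4264 ≈ 357.0
  x_B = (0.041000·60 + 0.533000·35 + 0.123000·210 + 0.082000·95) / 0.4264 = 54.735 / 0.4264 ≈ 128.4
  x_R = (0.062750·60 + 0.035750·35 + 0.500250·210 + 0.073500·95) / 0.4264 = 117.05125 / 0.4264 ≈ 274.5
  x_C = (0.254375·60 + 0.212875·35 + 0.295125·210 + 0.586750·95) / 0.4264 = 140.430625 / 0.4264 ≈ 329.3

x_C = 329.3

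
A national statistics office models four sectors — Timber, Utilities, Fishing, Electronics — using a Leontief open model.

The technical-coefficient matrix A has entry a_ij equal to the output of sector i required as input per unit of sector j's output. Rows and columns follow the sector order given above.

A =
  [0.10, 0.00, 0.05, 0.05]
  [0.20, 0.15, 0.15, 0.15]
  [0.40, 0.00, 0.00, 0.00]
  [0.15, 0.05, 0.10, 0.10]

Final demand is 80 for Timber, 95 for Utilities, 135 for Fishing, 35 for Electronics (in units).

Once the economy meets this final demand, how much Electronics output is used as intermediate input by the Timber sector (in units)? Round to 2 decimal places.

z_41 = 15.52

I − A =
  [   0.90     0.00    -0.05    -0.05]
  [  -0.20     0.85    -0.15    -0.15]
  [  -0.40     0.00     1.00     0.00]
  [  -0.15    -0.05    -0.10     0.90]
Compute the cofactors C_ij = (−1)^(i+j)·(3×3 minor ij) of I−A; the adjugate is their transpose:
adj(I−A) = Cᵀ =
  [ 0.757500   0.002500   0.042500   0.042500]
  [ 0.262500   0.782500   0.145000   0.145000]
  [ 0.303000   0.001000   0.674875   0.017000]
  [ 0.174500   0.044000   0.090125   0.748000]
det(I−A) = Σ_j (I−A)_1j·C_1j = (0.90)(0.757500) + (0.00)(0.262500) + (-0.05)(0.303000) + (-0.05)(0.174500) = 0.657875
(I − A)⁻¹ = adj(I−A) / det(I−A) ≈
  [   1.1514     0.0038     0.0646     0.0646]
  [   0.3990     1.1894     0.2204     0.2204]
  [   0.4606     0.0015     1.0258     0.0258]
  [   0.2652     0.0669     0.1370     1.1370]
First solve x = (I − A)⁻¹ d = adj(I−A)·d / det(I−A); in particular x_1 = (0.757500·80 + 0.002500·95 + 0.042500·135 + 0.042500·35) / 0.657875 = 68.0625 / 0.657875 ≈ 103.4581.
Intermediate flow from 4 to 1: z_41 = a_41 · x_1 = 0.15 × 68.0625 / 0.657875 = 10.209375 / 0.657875 ≈ 15.52.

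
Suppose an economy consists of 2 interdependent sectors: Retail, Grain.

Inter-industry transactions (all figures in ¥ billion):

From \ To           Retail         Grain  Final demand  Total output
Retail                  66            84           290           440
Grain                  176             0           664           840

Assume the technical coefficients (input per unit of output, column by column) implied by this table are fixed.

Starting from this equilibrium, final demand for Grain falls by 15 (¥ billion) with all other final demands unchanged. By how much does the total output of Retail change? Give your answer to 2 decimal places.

Technical coefficients a_ij = z_ij / X_j:
  a_11 = 66/440 = 0.15, a_21 = 176/440 = 0.40
  a_12 = 84/840 = 0.10, a_22 = 0/840 = 0.00
I − A =
  [   0.85    -0.10]
  [  -0.40     1.00]
det(I−A) = (0.85)(1.00) − (-0.10)(-0.40) = 0.8100
adj(I−A) = [[1.00, 0.10], [0.40, 0.85]]
(I − A)⁻¹ = adj(I−A) / det(I−A) ≈
  [   1.2346     0.1235]
  [   0.4938     1.0494]
Δx = (I − A)⁻¹ Δd with Δd having -15 in the Grain component and 0 elsewhere.
So Δx_1 = L_12 · (-15), where L_12 = adj(I−A)_12 / det(I−A) = 0.10 / 0.8100.
Δx_1 = 0.10 × (-15) / 0.8100 = -1.50 / 0.8100 ≈ -1.85.

Δx_1 = -1.85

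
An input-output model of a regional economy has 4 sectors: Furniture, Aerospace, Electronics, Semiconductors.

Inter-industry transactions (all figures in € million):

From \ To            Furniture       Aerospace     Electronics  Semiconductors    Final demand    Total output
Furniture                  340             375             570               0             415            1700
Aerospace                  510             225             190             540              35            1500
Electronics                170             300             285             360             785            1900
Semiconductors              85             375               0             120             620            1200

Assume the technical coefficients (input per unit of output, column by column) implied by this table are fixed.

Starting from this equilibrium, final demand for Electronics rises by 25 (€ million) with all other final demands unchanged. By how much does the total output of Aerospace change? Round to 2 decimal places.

Technical coefficients a_ij = z_ij / X_j:
  a_11 = 340/1700 = 0.20, a_21 = 510/1700 = 0.30, a_31 = 170/1700 = 0.10, a_41 = 85/1700 = 0.05
  a_12 = 375/1500 = 0.25, a_22 = 225/1500 = 0.15, a_32 = 300/1500 = 0.20, a_42 = 375/1500 = 0.25
  a_13 = 570/1900 = 0.30, a_23 = 190/1900 = 0.10, a_33 = 285/1900 = 0.15, a_43 = 0/1900 = 0.00
  a_14 = 0/1200 = 0.00, a_24 = 540/1200 = 0.45, a_34 = 360/1200 = 0.30, a_44 = 120/1200 = 0.10
I − A =
  [   0.80    -0.25    -0.30     0.00]
  [  -0.30     0.85    -0.10    -0.45]
  [  -0.10    -0.20     0.85    -0.30]
  [  -0.05    -0.25     0.00     0.90]
Compute the cofactors C_ij = (−1)^(i+j)·(3×3 minor ij) of I−A; the adjugate is their transpose:
adj(I−A) = Cᵀ =
  [ 0.529125   0.267750   0.218250   0.206625]
  [ 0.259125   0.580500   0.159750   0.343500]
  [ 0.159000   0.230250   0.448875   0.264750]
  [ 0.101375   0.176125   0.056500   0.452250]
det(I−A) = Σ_j (I−A)_1j·C_1j = (0.80)(0.529125) + (-0.25)(0.259125) + (-0.30)(0.159000) + (0.00)(0.101375) = 0.31081875
(I − A)⁻¹ = adj(I−A) / det(I−A) ≈
  [   1.7024     0.8614     0.7022     0.6648]
  [   0.8337     1.8676     0.5140     1.1051]
  [   0.5116     0.7408     1.4442     0.8518]
  [   0.3262     0.5666     0.1818     1.4550]
Δx = (I − A)⁻¹ Δd with Δd having +25 in the Electronics component and 0 elsewhere.
So Δx_2 = L_23 · (+25), where L_23 = adj(I−A)_23 / det(I−A) = 0.159750 / 0.31081875.
Δx_2 = 0.159750 × (+25) / 0.31081875 = 3.99375 / 0.31081875 ≈ 12.85.

Δx_2 = 12.85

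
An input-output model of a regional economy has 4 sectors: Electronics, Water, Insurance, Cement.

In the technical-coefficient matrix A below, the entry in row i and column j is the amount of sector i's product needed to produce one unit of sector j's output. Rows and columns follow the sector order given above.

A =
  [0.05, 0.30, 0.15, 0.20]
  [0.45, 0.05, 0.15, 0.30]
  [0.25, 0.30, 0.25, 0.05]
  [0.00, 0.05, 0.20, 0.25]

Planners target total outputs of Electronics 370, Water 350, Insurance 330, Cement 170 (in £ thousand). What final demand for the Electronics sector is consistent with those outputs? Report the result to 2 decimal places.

I − A =
  [   0.95    -0.30    -0.15    -0.20]
  [  -0.45     0.95    -0.15    -0.30]
  [  -0.25    -0.30     0.75    -0.05]
  [   0.00    -0.05    -0.20     0.75]
d = (I − A) x:
  d_E = (+0.95)·370 + (-0.30)·350 + (-0.15)·330 + (-0.20)·170 = 163.00
  d_W = (-0.45)·370 + (+0.95)·350 + (-0.15)·330 + (-0.30)·170 = 65.50
  d_I = (-0.25)·370 + (-0.30)·350 + (+0.75)·330 + (-0.05)·170 = 41.50
  d_C = (+0.00)·370 + (-0.05)·350 + (-0.20)·330 + (+0.75)·170 = 44.00

d_E = 163.00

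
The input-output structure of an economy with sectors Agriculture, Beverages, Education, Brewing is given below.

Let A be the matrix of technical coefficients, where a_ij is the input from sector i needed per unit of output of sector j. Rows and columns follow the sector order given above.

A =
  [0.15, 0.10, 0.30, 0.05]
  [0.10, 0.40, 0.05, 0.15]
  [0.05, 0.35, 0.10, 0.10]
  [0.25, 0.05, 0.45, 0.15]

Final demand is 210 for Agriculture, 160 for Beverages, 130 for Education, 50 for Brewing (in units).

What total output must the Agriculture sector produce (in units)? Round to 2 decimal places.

I − A =
  [   0.85    -0.10    -0.30    -0.05]
  [  -0.10     0.60    -0.05    -0.15]
  [  -0.05    -0.35     0.90    -0.10]
  [  -0.25    -0.05    -0.45     0.85]
Compute the cofactors C_ij = (−1)^(i+j)·(3×3 minor ij) of I−A; the adjugate is their transpose:
adj(I−A) = Cᵀ =
  [ 0.386500   0.172875   0.175375   0.073875]
  [ 0.112500   0.579375   0.131875   0.124375]
  [ 0.083500   0.259625   0.407125   0.098625]
  [ 0.164500   0.222375   0.274875   0.415375]
det(I−A) = Σ_j (I−A)_1j·C_1j = (0.85)(0.386500) + (-0.10)(0.112500) + (-0.30)(0.083500) + (-0.05)(0.164500) = 0.2840
(I − A)⁻¹ = adj(I−A) / det(I−A) ≈
  [   1.3609     0.6087     0.6175     0.2601]
  [   0.3961     2.0401     0.4643     0.4379]
  [   0.2940     0.9142     1.4335     0.3473]
  [   0.5792     0.7830     0.9679     1.4626]
x = (I − A)⁻¹ d = adj(I−A)·d / det(I−A), with det(I−A) = 0.2840:
  x_1 = (0.386500·210 + 0.172875·160 + 0.175375·130 + 0.073875·50) / 0.2840 = 135.3175 / 0.2840 ≈ 476.47
  x_2 = (0.112500·210 + 0.579375·160 + 0.131875·130 + 0.124375·50) / 0.2840 = 139.6875 / 0.2840 ≈ 491.86
  x_3 = (0.083500·210 + 0.259625·160 + 0.407125·130 + 0.098625·50) / 0.2840 = 116.9325 / 0.2840 ≈ 411.73
  x_4 = (0.164500·210 + 0.222375·160 + 0.274875·130 + 0.415375·50) / 0.2840 = 126.6275 / 0.2840 ≈ 445.87

x_1 = 476.47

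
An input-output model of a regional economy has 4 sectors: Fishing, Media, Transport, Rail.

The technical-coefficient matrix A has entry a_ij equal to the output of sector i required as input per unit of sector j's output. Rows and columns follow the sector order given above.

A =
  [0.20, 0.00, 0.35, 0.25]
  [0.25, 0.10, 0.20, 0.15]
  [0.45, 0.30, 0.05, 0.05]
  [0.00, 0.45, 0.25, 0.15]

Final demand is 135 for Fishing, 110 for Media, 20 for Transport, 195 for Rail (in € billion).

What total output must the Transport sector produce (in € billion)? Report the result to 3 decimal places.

I − A =
  [   0.80     0.00    -0.35    -0.25]
  [  -0.25     0.90    -0.20    -0.15]
  [  -0.45    -0.30     0.95    -0.05]
  [   0.00    -0.45    -0.25     0.85]
Compute the cofactors C_ij = (−1)^(i+j)·(3×3 minor ij) of I−A; the adjugate is their transpose:
adj(I−A) = Cᵀ =
  [ 0.584625   0.222750   0.322875   0.230250]
  [ 0.292125   0.474000   0.256000   0.184625]
  [ 0.383250   0.272625   0.529875   0.192000]
  [ 0.267375   0.331125   0.291375   0.468000]
det(I−A) = Σ_j (I−A)_1j·C_1j = (0.80)(0.584625) + (0.00)(0.292125) + (-0.35)(0.383250) + (-0.25)(0.267375) = 0.26671875
(I − A)⁻¹ = adj(I−A) / det(I−A) ≈
  [   2.1919     0.8351     1.2105     0.8633]
  [   1.0953     1.7772     0.9598     0.6922]
  [   1.4369     1.0221     1.9866     0.7199]
  [   1.0025     1.2415     1.0924     1.7547]
x = (I − A)⁻¹ d = adj(I−A)·d / det(I−A), with det(I−A) = 0.26671875:
  x_F = (0.584625·135 + 0.222750·110 + 0.322875·20 + 0.230250·195) / 0.26671875 = 154.783125 / 0.26671875 ≈ 580.323
  x_M = (0.292125·135 + 0.474000·110 + 0.256000·20 + 0.184625·195) / 0.26671875 = 132.69875 / 0.26671875 ≈ 497.523
  x_T = (0.383250·135 + 0.272625·110 + 0.529875·20 + 0.192000·195) / 0.26671875 = 129.765 / 0.26671875 ≈ 486.524
  x_R = (0.267375·135 + 0.331125·110 + 0.291375·20 + 0.468000·195) / 0.26671875 = 169.606875 / 0.26671875 ≈ 635.902

x_T = 486.524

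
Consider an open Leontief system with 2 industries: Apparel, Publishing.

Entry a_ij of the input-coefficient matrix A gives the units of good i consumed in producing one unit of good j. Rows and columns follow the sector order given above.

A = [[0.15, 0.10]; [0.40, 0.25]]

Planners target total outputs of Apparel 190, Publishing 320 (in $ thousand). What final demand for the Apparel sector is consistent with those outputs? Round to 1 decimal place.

d_A = 129.5

I − A =
  [   0.85    -0.10]
  [  -0.40     0.75]
d = (I − A) x:
  d_A = (+0.85)·190 + (-0.10)·320 = 129.5
  d_P = (-0.40)·190 + (+0.75)·320 = 164.0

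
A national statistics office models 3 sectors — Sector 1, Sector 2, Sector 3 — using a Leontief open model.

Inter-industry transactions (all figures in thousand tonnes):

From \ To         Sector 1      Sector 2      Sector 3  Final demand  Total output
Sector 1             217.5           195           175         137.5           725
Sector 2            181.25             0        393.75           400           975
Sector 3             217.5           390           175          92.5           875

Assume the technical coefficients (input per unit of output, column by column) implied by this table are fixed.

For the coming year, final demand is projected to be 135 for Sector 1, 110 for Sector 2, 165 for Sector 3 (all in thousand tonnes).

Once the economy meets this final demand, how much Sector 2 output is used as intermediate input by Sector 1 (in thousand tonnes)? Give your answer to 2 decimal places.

z_21 = 137.59

Technical coefficients a_ij = z_ij / X_j:
  a_11 = 217.5/725 = 0.30, a_21 = 181.25/725 = 0.25, a_31 = 217.5/725 = 0.30
  a_12 = 195/975 = 0.20, a_22 = 0/975 = 0.00, a_32 = 390/975 = 0.40
  a_13 = 175/875 = 0.20, a_23 = 393.75/875 = 0.45, a_33 = 175/875 = 0.20
I − A =
  [   0.70    -0.20    -0.20]
  [  -0.25     1.00    -0.45]
  [  -0.30    -0.40     0.80]
Cofactors of I−A, C_ij = (−1)^(i+j)·(minor ij) (rows/columns in the sector order above):
  C_11 = (1.00)(0.80) − (-0.45)(-0.40) = 0.6200
  C_12 = −[(-0.25)(0.80) − (-0.45)(-0.30)] = 0.3350
  C_13 = (-0.25)(-0.40) − (1.00)(-0.30) = 0.4000
  C_21 = −[(-0.20)(0.80) − (-0.20)(-0.40)] = 0.2400
  C_22 = (0.70)(0.80) − (-0.20)(-0.30) = 0.5000
  C_23 = −[(0.70)(-0.40) − (-0.20)(-0.30)] = 0.3400
  C_31 = (-0.20)(-0.45) − (-0.20)(1.00) = 0.2900
  C_32 = −[(0.70)(-0.45) − (-0.20)(-0.25)] = 0.3650
  C_33 = (0.70)(1.00) − (-0.20)(-0.25) = 0.6500
det(I−A) = Σ_j (I−A)_1j·C_1j = (0.70)(0.6200) + (-0.20)(0.3350) + (-0.20)(0.4000) = 0.2870
adj(I−A) = Cᵀ =
  [ 0.6200   0.2400   0.2900]
  [ 0.3350   0.5000   0.3650]
  [ 0.4000   0.3400   0.6500]
(I − A)⁻¹ = adj(I−A) / det(I−A) ≈
  [   2.1603     0.8362     1.0105]
  [   1.1672     1.7422     1.2718]
  [   1.3937     1.1847     2.2648]
First solve x = (I − A)⁻¹ d = adj(I−A)·d / det(I−A); in particular x_1 = (0.6200·135 + 0.2400·110 + 0.2900·165) / 0.2870 = 157.95 / 0.2870 ≈ 550.3484.
Intermediate flow from 2 to 1: z_21 = a_21 · x_1 = 0.25 × 157.95 / 0.2870 = 39.4875 / 0.2870 ≈ 137.59.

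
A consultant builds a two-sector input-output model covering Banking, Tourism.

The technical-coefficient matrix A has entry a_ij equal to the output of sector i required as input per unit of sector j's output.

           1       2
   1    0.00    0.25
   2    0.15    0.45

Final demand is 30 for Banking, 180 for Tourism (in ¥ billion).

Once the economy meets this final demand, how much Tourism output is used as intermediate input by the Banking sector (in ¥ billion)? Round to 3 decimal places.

z_21 = 18.000

I − A =
  [   1.00    -0.25]
  [  -0.15     0.55]
det(I−A) = (1.00)(0.55) − (-0.25)(-0.15) = 0.5125
adj(I−A) = [[0.55, 0.25], [0.15, 1.00]]
(I − A)⁻¹ = adj(I−A) / det(I−A) ≈
  [   1.0732     0.4878]
  [   0.2927     1.9512]
First solve x = (I − A)⁻¹ d = adj(I−A)·d / det(I−A); in particular x_1 = (0.55·30 + 0.25·180) / 0.5125 = 61.50 / 0.5125 = 120.00000.
Intermediate flow from 2 to 1: z_21 = a_21 · x_1 = 0.15 × 61.50 / 0.5125 = 9.225 / 0.5125 = 18.000.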